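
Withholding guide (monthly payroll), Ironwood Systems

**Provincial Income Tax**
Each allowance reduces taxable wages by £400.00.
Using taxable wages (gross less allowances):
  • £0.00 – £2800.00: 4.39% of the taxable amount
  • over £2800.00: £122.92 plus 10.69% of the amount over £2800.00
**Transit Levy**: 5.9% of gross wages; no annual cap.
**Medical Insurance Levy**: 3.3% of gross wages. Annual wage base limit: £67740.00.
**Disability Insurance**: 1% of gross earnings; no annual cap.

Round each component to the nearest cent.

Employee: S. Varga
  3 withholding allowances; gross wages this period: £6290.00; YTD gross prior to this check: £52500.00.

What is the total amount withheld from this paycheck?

Provincial Income Tax: taxable = £6290.00 − 3×£400.00 = £5090.00
  £122.92 + 10.69% × (£5090.00 − £2800.00) = £122.92 + 10.69% × £2290.00 = £367.72
Transit Levy: 5.9% × £6290.00 = £371.11
Medical Insurance Levy: 3.3% × £6290.00 = £207.57
Disability Insurance: 1% × £6290.00 = £62.90
Total: £367.72 + £371.11 + £207.57 + £62.90 = £1009.30

£1009.30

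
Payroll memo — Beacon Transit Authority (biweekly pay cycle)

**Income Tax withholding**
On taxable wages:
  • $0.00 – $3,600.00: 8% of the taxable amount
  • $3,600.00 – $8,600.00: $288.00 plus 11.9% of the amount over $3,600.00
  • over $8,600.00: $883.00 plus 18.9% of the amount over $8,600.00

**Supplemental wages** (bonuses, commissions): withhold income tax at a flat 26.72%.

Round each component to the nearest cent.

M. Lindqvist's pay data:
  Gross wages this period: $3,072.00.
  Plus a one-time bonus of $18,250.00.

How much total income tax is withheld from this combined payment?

$5,122.16

Income Tax: taxable = $3,072.00
  8% × $3,072.00 = $245.76
Supplemental (26.72% flat on bonus): 26.72% × $18,250.00 = $4,876.40
Total income tax: $245.76 + $4,876.40 = $5,122.16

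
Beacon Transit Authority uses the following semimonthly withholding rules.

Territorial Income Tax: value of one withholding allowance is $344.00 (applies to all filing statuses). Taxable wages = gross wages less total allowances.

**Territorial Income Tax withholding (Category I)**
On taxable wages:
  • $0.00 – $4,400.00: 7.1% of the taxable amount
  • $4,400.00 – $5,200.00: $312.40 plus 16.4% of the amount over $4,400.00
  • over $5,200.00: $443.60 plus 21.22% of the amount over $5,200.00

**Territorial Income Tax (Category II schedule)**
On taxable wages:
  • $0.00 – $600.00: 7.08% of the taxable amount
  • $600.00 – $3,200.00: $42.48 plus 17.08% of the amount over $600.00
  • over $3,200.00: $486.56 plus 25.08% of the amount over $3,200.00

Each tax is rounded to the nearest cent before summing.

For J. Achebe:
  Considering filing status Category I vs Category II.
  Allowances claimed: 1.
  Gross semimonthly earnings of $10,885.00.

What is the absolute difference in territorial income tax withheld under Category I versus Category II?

Territorial Income Tax (Category I): taxable = $10,885.00 − 1×$344.00 = $10,541.00
  $443.60 + 21.22% × ($10,541.00 − $5,200.00) = $443.60 + 21.22% × $5,341.00 = $1,576.96
Territorial Income Tax (Category II): taxable = $10,885.00 − 1×$344.00 = $10,541.00
  $486.56 + 25.08% × ($10,541.00 − $3,200.00) = $486.56 + 25.08% × $7,341.00 = $2,327.68
Difference: |$1,576.96 − $2,327.68| = $750.72 (higher under Category II)

$750.72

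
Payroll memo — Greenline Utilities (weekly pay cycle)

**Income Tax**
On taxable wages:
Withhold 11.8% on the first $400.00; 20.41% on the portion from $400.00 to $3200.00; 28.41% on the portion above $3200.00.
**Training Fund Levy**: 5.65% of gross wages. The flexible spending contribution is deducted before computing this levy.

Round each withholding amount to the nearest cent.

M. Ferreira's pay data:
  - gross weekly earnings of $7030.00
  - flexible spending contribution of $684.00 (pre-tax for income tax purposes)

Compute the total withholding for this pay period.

$1871.01

Income Tax: taxable = $7030.00 − $684.00 = $6346.00
  $618.68 + 28.41% × ($6346.00 − $3200.00) = $618.68 + 28.41% × $3146.00 = $1512.46
Training Fund Levy: 5.65% × $6346.00 = $358.55
Total: $1512.46 + $358.55 = $1871.01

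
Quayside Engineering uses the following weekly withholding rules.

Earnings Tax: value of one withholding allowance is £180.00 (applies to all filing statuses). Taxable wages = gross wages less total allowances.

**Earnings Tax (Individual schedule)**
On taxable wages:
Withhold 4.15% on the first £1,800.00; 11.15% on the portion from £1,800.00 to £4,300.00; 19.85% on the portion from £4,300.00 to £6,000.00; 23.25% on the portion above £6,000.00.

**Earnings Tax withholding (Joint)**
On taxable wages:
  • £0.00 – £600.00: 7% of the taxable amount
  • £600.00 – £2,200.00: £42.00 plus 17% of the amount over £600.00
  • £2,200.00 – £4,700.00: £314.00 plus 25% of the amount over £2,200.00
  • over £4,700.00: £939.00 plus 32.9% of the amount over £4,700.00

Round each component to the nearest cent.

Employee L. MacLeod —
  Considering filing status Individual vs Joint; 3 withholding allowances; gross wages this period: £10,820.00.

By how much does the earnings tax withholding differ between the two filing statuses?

Earnings Tax (Individual): taxable = £10,820.00 − 3×£180.00 = £10,280.00
  £690.90 + 23.25% × (£10,280.00 − £6,000.00) = £690.90 + 23.25% × £4,280.00 = £1,686.00
Earnings Tax (Joint): taxable = £10,820.00 − 3×£180.00 = £10,280.00
  £939.00 + 32.9% × (£10,280.00 − £4,700.00) = £939.00 + 32.9% × £5,580.00 = £2,774.82
Difference: |£1,686.00 − £2,774.82| = £1,088.82 (higher under Joint)

£1,088.82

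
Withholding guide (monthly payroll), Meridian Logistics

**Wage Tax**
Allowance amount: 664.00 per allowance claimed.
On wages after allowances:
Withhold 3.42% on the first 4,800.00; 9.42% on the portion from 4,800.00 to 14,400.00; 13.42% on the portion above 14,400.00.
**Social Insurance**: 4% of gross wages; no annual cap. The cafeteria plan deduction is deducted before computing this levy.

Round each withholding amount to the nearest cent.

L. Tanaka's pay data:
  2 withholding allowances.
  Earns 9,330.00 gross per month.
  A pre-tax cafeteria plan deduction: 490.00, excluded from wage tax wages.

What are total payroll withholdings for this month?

Wage Tax: taxable = 9,330.00 − 490.00 − 2×664.00 = 7,512.00
  164.16 + 9.42% × (7,512.00 − 4,800.00) = 164.16 + 9.42% × 2,712.00 = 419.63
Social Insurance: 4% × 8,840.00 = 353.60
Total: 419.63 + 353.60 = 773.23

773.23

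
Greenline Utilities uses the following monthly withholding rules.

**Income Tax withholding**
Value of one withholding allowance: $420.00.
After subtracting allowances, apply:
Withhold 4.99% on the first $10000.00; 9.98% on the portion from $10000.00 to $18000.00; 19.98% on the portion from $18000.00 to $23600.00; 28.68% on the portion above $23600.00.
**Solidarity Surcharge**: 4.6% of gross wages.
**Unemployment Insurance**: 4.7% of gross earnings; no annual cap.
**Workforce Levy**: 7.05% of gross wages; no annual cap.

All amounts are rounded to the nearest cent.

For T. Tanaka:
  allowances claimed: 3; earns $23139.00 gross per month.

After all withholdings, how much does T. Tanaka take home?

$17283.36

Income Tax: taxable = $23139.00 − 3×$420.00 = $21879.00
  $1297.40 + 19.98% × ($21879.00 − $18000.00) = $1297.40 + 19.98% × $3879.00 = $2072.42
Solidarity Surcharge: 4.6% × $23139.00 = $1064.39
Unemployment Insurance: 4.7% × $23139.00 = $1087.53
Workforce Levy: 7.05% × $23139.00 = $1631.30
Total withheld: $2072.42 + $1064.39 + $1087.53 + $1631.30 = $5855.64
Net pay: $23139.00 − $5855.64 = $17283.36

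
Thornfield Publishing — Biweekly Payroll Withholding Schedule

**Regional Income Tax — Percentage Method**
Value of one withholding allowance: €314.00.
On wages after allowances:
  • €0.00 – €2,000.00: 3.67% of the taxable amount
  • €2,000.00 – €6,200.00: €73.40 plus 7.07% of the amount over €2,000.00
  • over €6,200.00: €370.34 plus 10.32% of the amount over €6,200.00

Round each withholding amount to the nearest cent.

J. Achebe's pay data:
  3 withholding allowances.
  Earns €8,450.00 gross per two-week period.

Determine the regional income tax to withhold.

Regional Income Tax: taxable = €8,450.00 − 3×€314.00 = €7,508.00
  €370.34 + 10.32% × (€7,508.00 − €6,200.00) = €370.34 + 10.32% × €1,308.00 = €505.33

€505.33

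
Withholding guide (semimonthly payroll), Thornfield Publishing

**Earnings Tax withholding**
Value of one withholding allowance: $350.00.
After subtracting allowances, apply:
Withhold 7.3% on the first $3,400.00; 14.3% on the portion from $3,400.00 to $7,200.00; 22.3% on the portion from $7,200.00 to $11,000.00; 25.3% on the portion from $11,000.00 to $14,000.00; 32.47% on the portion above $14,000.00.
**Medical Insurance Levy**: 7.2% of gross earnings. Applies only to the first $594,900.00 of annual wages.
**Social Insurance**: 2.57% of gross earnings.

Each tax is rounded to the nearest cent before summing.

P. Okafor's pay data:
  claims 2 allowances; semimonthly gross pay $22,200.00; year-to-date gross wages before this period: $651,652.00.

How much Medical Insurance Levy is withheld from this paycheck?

$0.00

Medical Insurance Levy: YTD $651,652.00 ≥ cap $594,900.00 → $0.00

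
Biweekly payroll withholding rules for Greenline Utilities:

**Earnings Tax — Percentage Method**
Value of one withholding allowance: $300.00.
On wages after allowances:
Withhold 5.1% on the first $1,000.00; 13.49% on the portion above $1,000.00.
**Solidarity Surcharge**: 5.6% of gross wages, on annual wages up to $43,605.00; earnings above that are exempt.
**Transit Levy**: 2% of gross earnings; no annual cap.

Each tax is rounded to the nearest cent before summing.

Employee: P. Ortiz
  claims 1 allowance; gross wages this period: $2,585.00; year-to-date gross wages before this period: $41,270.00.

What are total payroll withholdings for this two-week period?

$406.81

Earnings Tax: taxable = $2,585.00 − 1×$300.00 = $2,285.00
  $51.00 + 13.49% × ($2,285.00 − $1,000.00) = $51.00 + 13.49% × $1,285.00 = $224.35
Solidarity Surcharge: cap $43,605.00 − YTD $41,270.00 = $2,335.00 subject; 5.6% × $2,335.00 = $130.76
Transit Levy: 2% × $2,585.00 = $51.70
Total: $224.35 + $130.76 + $51.70 = $406.81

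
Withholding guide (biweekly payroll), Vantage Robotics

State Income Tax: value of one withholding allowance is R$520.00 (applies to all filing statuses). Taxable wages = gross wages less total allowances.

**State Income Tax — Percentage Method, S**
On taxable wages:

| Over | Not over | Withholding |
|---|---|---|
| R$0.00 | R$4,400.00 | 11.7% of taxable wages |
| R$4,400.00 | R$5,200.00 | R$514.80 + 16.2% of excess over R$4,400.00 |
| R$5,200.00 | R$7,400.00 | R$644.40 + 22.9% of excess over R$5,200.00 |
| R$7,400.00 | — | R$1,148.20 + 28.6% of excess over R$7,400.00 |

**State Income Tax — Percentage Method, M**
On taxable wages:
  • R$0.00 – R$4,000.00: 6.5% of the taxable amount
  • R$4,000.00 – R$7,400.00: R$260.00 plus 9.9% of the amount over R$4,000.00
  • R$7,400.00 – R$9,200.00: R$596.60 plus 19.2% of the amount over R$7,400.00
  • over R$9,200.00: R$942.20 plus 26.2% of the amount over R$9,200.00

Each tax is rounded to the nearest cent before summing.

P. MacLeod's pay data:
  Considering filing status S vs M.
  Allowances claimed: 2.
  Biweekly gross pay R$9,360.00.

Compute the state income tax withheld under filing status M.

R$773.24

State Income Tax (M): taxable = R$9,360.00 − 2×R$520.00 = R$8,320.00
  R$596.60 + 19.2% × (R$8,320.00 − R$7,400.00) = R$596.60 + 19.2% × R$920.00 = R$773.24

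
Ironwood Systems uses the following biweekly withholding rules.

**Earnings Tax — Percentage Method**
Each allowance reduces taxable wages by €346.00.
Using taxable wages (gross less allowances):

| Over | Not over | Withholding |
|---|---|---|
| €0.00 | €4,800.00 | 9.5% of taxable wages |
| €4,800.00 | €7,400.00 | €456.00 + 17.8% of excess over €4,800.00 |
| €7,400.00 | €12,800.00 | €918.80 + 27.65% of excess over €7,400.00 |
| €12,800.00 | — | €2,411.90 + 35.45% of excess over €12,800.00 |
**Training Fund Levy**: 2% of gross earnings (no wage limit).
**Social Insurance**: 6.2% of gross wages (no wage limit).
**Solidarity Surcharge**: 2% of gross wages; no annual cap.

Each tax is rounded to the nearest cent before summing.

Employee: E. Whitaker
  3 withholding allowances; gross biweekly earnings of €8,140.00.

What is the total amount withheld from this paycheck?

€1,696.04

Earnings Tax: taxable = €8,140.00 − 3×€346.00 = €7,102.00
  €456.00 + 17.8% × (€7,102.00 − €4,800.00) = €456.00 + 17.8% × €2,302.00 = €865.76
Training Fund Levy: 2% × €8,140.00 = €162.80
Social Insurance: 6.2% × €8,140.00 = €504.68
Solidarity Surcharge: 2% × €8,140.00 = €162.80
Total: €865.76 + €162.80 + €504.68 + €162.80 = €1,696.04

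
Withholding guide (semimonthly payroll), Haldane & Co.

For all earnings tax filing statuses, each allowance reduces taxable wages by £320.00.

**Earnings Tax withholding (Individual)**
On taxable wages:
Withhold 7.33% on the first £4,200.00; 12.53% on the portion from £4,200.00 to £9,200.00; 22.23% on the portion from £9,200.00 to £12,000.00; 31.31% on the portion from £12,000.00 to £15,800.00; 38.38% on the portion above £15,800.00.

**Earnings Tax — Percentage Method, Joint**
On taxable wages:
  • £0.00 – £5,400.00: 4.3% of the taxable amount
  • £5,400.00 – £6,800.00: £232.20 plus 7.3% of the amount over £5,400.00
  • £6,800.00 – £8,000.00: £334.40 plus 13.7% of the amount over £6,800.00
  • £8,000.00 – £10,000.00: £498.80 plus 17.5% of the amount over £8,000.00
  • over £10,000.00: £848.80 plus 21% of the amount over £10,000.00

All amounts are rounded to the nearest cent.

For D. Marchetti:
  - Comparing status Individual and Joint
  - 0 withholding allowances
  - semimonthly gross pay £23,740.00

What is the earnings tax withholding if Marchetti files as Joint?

Earnings Tax (Joint): taxable = £23,740.00
  £848.80 + 21% × (£23,740.00 − £10,000.00) = £848.80 + 21% × £13,740.00 = £3,734.20

£3,734.20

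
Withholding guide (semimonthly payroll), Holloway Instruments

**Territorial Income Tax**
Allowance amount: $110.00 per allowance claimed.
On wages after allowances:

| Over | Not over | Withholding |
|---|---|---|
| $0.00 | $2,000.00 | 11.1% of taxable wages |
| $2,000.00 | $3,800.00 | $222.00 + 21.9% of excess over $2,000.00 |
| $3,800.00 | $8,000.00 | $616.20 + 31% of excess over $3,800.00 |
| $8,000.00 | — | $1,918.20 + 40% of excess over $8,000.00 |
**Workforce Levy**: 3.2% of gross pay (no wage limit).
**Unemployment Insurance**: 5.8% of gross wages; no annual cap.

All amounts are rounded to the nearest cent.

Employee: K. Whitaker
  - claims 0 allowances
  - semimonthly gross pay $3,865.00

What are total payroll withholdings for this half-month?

Territorial Income Tax: taxable = $3,865.00
  $616.20 + 31% × ($3,865.00 − $3,800.00) = $616.20 + 31% × $65.00 = $636.35
Workforce Levy: 3.2% × $3,865.00 = $123.68
Unemployment Insurance: 5.8% × $3,865.00 = $224.17
Total: $636.35 + $123.68 + $224.17 = $984.20

$984.20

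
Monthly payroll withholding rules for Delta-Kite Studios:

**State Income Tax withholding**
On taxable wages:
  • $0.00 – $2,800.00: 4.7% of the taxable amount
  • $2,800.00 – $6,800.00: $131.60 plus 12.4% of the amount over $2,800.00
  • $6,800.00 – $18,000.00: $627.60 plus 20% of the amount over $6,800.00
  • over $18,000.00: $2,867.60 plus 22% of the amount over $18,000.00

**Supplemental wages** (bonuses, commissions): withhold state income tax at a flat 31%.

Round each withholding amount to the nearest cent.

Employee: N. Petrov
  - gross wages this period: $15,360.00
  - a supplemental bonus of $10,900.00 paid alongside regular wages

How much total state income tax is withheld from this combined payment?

State Income Tax: taxable = $15,360.00
  $627.60 + 20% × ($15,360.00 − $6,800.00) = $627.60 + 20% × $8,560.00 = $2,339.60
Supplemental (31% flat on bonus): 31% × $10,900.00 = $3,379.00
Total state income tax: $2,339.60 + $3,379.00 = $5,718.60

$5,718.60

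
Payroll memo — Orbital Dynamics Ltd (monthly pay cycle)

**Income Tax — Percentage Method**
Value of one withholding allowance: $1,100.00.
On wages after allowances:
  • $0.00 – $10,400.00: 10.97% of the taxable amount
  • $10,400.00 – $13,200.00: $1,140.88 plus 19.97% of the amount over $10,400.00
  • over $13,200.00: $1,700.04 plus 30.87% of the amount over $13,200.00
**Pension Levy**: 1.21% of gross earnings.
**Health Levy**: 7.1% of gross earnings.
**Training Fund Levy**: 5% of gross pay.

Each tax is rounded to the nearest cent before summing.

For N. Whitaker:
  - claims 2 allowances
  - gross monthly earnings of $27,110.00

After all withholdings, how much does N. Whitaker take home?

Income Tax: taxable = $27,110.00 − 2×$1,100.00 = $24,910.00
  $1,700.04 + 30.87% × ($24,910.00 − $13,200.00) = $1,700.04 + 30.87% × $11,710.00 = $5,314.92
Pension Levy: 1.21% × $27,110.00 = $328.03
Health Levy: 7.1% × $27,110.00 = $1,924.81
Training Fund Levy: 5% × $27,110.00 = $1,355.50
Total withheld: $5,314.92 + $328.03 + $1,924.81 + $1,355.50 = $8,923.26
Net pay: $27,110.00 − $8,923.26 = $18,186.74

$18,186.74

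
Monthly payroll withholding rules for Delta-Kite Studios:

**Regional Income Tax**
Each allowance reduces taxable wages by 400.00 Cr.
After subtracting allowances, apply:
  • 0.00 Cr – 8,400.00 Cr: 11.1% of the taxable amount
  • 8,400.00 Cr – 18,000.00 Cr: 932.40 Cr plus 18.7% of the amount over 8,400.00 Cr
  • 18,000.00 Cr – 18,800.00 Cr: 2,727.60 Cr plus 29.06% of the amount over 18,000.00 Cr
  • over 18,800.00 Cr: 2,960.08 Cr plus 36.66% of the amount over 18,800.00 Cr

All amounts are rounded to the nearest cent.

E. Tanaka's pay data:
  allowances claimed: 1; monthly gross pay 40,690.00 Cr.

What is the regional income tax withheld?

Regional Income Tax: taxable = 40,690.00 Cr − 1×400.00 Cr = 40,290.00 Cr
  2,960.08 Cr + 36.66% × (40,290.00 Cr − 18,800.00 Cr) = 2,960.08 Cr + 36.66% × 21,490.00 Cr = 10,838.31 Cr

10,838.31 Cr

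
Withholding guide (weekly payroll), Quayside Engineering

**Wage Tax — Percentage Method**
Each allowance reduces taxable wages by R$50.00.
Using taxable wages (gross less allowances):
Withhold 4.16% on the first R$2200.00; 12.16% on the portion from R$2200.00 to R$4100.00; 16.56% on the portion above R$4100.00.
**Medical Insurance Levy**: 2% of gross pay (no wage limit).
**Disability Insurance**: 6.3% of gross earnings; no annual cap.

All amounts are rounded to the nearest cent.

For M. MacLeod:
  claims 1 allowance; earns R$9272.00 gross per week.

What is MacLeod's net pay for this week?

Wage Tax: taxable = R$9272.00 − 1×R$50.00 = R$9222.00
  R$322.56 + 16.56% × (R$9222.00 − R$4100.00) = R$322.56 + 16.56% × R$5122.00 = R$1170.76
Medical Insurance Levy: 2% × R$9272.00 = R$185.44
Disability Insurance: 6.3% × R$9272.00 = R$584.14
Total withheld: R$1170.76 + R$185.44 + R$584.14 = R$1940.34
Net pay: R$9272.00 − R$1940.34 = R$7331.66

R$7331.66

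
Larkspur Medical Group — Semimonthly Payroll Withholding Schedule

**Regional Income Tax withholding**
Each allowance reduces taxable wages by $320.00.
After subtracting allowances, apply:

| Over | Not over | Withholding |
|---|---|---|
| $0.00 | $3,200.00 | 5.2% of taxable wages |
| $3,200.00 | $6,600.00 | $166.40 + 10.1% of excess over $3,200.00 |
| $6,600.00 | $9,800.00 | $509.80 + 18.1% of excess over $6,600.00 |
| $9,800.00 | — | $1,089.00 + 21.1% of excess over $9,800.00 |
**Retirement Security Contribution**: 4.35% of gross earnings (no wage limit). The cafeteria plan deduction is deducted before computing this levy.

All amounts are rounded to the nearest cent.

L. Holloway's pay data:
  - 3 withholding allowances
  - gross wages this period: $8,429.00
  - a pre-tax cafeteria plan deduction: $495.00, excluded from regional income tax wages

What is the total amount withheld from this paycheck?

$922.62

Regional Income Tax: taxable = $8,429.00 − $495.00 − 3×$320.00 = $6,974.00
  $509.80 + 18.1% × ($6,974.00 − $6,600.00) = $509.80 + 18.1% × $374.00 = $577.49
Retirement Security Contribution: 4.35% × $7,934.00 = $345.13
Total: $577.49 + $345.13 = $922.62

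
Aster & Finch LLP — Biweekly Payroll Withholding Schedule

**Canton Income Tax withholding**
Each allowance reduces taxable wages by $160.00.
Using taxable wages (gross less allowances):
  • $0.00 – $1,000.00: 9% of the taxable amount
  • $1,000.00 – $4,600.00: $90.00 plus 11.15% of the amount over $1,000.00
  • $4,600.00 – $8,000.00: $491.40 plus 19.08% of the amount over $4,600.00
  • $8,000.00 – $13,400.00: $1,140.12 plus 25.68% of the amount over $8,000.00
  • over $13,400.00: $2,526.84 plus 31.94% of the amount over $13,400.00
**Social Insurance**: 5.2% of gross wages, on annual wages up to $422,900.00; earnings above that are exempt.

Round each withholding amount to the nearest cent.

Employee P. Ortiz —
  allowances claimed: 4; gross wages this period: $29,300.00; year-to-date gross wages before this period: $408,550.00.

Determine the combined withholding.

Canton Income Tax: taxable = $29,300.00 − 4×$160.00 = $28,660.00
  $2,526.84 + 31.94% × ($28,660.00 − $13,400.00) = $2,526.84 + 31.94% × $15,260.00 = $7,400.88
Social Insurance: cap $422,900.00 − YTD $408,550.00 = $14,350.00 subject; 5.2% × $14,350.00 = $746.20
Total: $7,400.88 + $746.20 = $8,147.08

$8,147.08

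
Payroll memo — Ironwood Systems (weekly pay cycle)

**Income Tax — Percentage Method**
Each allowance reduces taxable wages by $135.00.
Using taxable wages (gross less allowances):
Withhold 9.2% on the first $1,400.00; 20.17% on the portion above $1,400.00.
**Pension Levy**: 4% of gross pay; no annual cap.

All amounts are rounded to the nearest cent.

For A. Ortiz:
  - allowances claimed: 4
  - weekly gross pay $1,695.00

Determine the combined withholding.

$174.06

Income Tax: taxable = $1,695.00 − 4×$135.00 = $1,155.00
  9.2% × $1,155.00 = $106.26
Pension Levy: 4% × $1,695.00 = $67.80
Total: $106.26 + $67.80 = $174.06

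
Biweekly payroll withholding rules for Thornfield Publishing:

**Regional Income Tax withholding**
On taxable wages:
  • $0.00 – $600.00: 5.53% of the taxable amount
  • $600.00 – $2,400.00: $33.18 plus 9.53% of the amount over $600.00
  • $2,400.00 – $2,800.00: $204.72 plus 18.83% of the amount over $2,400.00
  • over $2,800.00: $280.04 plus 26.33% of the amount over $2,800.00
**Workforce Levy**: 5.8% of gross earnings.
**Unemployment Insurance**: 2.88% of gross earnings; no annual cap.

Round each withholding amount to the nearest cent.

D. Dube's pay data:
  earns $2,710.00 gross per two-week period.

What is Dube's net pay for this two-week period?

$2,211.68

Regional Income Tax: taxable = $2,710.00
  $204.72 + 18.83% × ($2,710.00 − $2,400.00) = $204.72 + 18.83% × $310.00 = $263.09
Workforce Levy: 5.8% × $2,710.00 = $157.18
Unemployment Insurance: 2.88% × $2,710.00 = $78.05
Total withheld: $263.09 + $157.18 + $78.05 = $498.32
Net pay: $2,710.00 − $498.32 = $2,211.68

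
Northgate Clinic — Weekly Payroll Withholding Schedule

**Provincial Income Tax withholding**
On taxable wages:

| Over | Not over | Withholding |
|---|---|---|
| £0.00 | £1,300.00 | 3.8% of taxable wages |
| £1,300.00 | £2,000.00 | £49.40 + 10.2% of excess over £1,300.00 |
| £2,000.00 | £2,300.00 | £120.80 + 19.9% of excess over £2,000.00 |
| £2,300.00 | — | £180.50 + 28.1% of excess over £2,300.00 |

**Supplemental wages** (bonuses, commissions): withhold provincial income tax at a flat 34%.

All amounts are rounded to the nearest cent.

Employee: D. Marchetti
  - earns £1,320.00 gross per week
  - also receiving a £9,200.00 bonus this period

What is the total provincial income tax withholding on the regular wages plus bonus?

£3,179.44

Provincial Income Tax: taxable = £1,320.00
  £49.40 + 10.2% × (£1,320.00 − £1,300.00) = £49.40 + 10.2% × £20.00 = £51.44
Supplemental (34% flat on bonus): 34% × £9,200.00 = £3,128.00
Total provincial income tax: £51.44 + £3,128.00 = £3,179.44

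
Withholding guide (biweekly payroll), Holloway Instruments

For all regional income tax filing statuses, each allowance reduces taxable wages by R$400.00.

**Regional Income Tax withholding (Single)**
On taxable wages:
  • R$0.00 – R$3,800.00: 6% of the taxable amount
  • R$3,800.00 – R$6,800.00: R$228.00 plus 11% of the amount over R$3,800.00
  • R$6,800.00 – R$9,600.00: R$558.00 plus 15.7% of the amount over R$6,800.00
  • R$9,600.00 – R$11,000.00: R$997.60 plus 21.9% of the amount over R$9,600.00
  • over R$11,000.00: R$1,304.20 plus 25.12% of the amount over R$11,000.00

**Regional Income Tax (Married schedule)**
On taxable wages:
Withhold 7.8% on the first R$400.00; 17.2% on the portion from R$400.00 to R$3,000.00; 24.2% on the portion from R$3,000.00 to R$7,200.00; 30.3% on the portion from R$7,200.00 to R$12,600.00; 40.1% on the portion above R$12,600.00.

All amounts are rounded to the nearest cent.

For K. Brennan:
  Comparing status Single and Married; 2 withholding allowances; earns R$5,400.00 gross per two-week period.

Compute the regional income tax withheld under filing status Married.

Regional Income Tax (Married): taxable = R$5,400.00 − 2×R$400.00 = R$4,600.00
  R$478.40 + 24.2% × (R$4,600.00 − R$3,000.00) = R$478.40 + 24.2% × R$1,600.00 = R$865.60

R$865.60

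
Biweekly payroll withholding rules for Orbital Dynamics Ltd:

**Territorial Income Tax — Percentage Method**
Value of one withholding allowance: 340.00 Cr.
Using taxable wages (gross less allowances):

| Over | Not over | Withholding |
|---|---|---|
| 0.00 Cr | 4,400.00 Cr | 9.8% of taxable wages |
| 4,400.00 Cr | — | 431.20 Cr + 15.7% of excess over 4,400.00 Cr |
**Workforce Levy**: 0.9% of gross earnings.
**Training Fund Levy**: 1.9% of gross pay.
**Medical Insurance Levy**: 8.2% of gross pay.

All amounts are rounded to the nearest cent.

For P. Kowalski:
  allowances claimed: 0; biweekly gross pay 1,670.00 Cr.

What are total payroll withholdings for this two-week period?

Territorial Income Tax: taxable = 1,670.00 Cr
  9.8% × 1,670.00 Cr = 163.66 Cr
Workforce Levy: 0.9% × 1,670.00 Cr = 15.03 Cr
Training Fund Levy: 1.9% × 1,670.00 Cr = 31.73 Cr
Medical Insurance Levy: 8.2% × 1,670.00 Cr = 136.94 Cr
Total: 163.66 Cr + 15.03 Cr + 31.73 Cr + 136.94 Cr = 347.36 Cr

347.36 Cr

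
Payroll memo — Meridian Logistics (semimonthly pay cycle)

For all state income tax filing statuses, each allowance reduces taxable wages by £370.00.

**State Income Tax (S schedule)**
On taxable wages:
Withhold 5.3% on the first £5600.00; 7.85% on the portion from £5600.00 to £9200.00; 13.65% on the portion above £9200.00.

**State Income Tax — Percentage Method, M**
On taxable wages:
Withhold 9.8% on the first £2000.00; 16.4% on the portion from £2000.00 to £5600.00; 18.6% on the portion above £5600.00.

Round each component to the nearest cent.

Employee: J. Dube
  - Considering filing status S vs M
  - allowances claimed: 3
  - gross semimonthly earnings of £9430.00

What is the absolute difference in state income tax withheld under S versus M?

£782.00

State Income Tax (S): taxable = £9430.00 − 3×£370.00 = £8320.00
  £296.80 + 7.85% × (£8320.00 − £5600.00) = £296.80 + 7.85% × £2720.00 = £510.32
State Income Tax (M): taxable = £9430.00 − 3×£370.00 = £8320.00
  £786.40 + 18.6% × (£8320.00 − £5600.00) = £786.40 + 18.6% × £2720.00 = £1292.32
Difference: |£510.32 − £1292.32| = £782.00 (higher under M)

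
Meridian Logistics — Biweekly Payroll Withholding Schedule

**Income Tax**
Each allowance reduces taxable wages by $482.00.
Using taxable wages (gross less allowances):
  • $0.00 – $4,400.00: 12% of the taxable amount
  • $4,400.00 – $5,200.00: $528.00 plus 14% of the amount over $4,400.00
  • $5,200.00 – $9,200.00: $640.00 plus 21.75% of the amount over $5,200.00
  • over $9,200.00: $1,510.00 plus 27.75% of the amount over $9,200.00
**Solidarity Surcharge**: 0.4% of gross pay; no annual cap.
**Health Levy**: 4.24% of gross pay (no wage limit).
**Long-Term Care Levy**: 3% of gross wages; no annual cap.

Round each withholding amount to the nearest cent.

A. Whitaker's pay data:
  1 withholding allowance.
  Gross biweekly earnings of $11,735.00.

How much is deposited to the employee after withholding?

Income Tax: taxable = $11,735.00 − 1×$482.00 = $11,253.00
  $1,510.00 + 27.75% × ($11,253.00 − $9,200.00) = $1,510.00 + 27.75% × $2,053.00 = $2,079.71
Solidarity Surcharge: 0.4% × $11,735.00 = $46.94
Health Levy: 4.24% × $11,735.00 = $497.56
Long-Term Care Levy: 3% × $11,735.00 = $352.05
Total withheld: $2,079.71 + $46.94 + $497.56 + $352.05 = $2,976.26
Net pay: $11,735.00 − $2,976.26 = $8,758.74

$8,758.74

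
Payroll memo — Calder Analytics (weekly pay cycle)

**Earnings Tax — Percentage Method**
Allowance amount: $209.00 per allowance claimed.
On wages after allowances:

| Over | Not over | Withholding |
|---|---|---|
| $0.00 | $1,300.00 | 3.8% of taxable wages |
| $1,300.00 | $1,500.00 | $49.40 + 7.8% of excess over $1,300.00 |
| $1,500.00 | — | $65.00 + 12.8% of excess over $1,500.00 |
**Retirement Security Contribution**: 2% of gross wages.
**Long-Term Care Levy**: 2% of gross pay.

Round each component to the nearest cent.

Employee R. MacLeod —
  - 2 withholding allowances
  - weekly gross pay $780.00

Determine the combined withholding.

Earnings Tax: taxable = $780.00 − 2×$209.00 = $362.00
  3.8% × $362.00 = $13.76
Retirement Security Contribution: 2% × $780.00 = $15.60
Long-Term Care Levy: 2% × $780.00 = $15.60
Total: $13.76 + $15.60 + $15.60 = $44.96

$44.96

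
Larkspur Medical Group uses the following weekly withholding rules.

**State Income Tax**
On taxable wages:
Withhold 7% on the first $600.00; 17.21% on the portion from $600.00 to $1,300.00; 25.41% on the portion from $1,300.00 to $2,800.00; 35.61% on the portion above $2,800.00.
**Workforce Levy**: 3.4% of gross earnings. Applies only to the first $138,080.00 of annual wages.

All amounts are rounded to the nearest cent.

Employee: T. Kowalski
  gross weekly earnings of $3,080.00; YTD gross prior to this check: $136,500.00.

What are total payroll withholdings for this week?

State Income Tax: taxable = $3,080.00
  $543.62 + 35.61% × ($3,080.00 − $2,800.00) = $543.62 + 35.61% × $280.00 = $643.33
Workforce Levy: cap $138,080.00 − YTD $136,500.00 = $1,580.00 subject; 3.4% × $1,580.00 = $53.72
Total: $643.33 + $53.72 = $697.05

$697.05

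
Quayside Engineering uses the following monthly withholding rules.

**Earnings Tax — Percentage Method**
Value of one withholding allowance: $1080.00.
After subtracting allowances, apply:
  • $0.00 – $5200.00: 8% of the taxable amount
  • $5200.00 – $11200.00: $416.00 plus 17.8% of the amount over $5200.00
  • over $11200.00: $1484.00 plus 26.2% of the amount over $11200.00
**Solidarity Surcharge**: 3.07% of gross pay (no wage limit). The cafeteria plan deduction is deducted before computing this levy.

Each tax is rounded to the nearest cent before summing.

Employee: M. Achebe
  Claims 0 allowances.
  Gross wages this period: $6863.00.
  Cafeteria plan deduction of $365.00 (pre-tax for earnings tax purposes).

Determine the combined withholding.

Earnings Tax: taxable = $6863.00 − $365.00 = $6498.00
  $416.00 + 17.8% × ($6498.00 − $5200.00) = $416.00 + 17.8% × $1298.00 = $647.04
Solidarity Surcharge: 3.07% × $6498.00 = $199.49
Total: $647.04 + $199.49 = $846.53

$846.53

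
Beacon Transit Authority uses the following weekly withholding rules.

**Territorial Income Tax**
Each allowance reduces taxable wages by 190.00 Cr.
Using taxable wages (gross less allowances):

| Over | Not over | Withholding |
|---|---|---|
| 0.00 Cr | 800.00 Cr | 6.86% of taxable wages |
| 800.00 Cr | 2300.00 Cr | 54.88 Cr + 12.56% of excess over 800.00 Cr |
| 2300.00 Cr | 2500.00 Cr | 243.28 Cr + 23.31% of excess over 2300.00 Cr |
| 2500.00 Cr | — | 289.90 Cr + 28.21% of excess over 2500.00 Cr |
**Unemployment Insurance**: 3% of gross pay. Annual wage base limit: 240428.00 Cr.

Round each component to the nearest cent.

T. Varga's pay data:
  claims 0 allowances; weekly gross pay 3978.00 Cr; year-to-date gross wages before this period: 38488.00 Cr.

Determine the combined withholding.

Territorial Income Tax: taxable = 3978.00 Cr
  289.90 Cr + 28.21% × (3978.00 Cr − 2500.00 Cr) = 289.90 Cr + 28.21% × 1478.00 Cr = 706.84 Cr
Unemployment Insurance: 3% × 3978.00 Cr = 119.34 Cr
Total: 706.84 Cr + 119.34 Cr = 826.18 Cr

826.18 Cr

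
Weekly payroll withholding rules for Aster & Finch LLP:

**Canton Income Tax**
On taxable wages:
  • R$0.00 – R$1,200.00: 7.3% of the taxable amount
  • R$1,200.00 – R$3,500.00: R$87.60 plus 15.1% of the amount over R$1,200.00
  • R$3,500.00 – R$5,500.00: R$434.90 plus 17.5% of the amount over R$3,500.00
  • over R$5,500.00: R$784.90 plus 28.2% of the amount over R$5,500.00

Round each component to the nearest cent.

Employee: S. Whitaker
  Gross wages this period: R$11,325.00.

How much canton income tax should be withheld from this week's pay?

Canton Income Tax: taxable = R$11,325.00
  R$784.90 + 28.2% × (R$11,325.00 − R$5,500.00) = R$784.90 + 28.2% × R$5,825.00 = R$2,427.55

R$2,427.55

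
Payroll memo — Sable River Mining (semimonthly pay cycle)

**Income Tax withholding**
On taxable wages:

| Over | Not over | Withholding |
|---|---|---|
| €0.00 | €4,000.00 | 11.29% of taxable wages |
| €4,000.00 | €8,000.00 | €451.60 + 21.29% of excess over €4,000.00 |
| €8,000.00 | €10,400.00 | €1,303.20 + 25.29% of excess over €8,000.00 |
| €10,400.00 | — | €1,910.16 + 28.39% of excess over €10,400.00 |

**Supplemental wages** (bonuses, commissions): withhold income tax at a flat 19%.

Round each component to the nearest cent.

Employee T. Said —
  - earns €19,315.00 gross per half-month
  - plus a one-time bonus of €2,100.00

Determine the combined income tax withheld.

€4,840.13

Income Tax: taxable = €19,315.00
  €1,910.16 + 28.39% × (€19,315.00 − €10,400.00) = €1,910.16 + 28.39% × €8,915.00 = €4,441.13
Supplemental (19% flat on bonus): 19% × €2,100.00 = €399.00
Total income tax: €4,441.13 + €399.00 = €4,840.13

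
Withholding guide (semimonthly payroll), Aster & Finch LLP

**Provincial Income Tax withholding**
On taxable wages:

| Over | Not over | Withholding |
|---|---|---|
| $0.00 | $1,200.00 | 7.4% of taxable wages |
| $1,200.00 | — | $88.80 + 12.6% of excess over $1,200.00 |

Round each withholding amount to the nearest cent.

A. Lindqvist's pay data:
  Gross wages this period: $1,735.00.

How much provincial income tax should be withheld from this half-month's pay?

Provincial Income Tax: taxable = $1,735.00
  $88.80 + 12.6% × ($1,735.00 − $1,200.00) = $88.80 + 12.6% × $535.00 = $156.21

$156.21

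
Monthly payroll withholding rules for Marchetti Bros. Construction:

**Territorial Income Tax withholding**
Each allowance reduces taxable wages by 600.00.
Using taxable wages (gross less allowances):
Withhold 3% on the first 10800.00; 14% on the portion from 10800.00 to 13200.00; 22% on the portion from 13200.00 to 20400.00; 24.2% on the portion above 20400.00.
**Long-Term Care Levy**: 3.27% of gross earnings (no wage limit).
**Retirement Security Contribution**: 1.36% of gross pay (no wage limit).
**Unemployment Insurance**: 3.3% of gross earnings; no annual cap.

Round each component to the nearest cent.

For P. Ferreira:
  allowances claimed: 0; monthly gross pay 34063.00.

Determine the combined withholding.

Territorial Income Tax: taxable = 34063.00
  2244.00 + 24.2% × (34063.00 − 20400.00) = 2244.00 + 24.2% × 13663.00 = 5550.45
Long-Term Care Levy: 3.27% × 34063.00 = 1113.86
Retirement Security Contribution: 1.36% × 34063.00 = 463.26
Unemployment Insurance: 3.3% × 34063.00 = 1124.08
Total: 5550.45 + 1113.86 + 463.26 + 1124.08 = 8251.65

8251.65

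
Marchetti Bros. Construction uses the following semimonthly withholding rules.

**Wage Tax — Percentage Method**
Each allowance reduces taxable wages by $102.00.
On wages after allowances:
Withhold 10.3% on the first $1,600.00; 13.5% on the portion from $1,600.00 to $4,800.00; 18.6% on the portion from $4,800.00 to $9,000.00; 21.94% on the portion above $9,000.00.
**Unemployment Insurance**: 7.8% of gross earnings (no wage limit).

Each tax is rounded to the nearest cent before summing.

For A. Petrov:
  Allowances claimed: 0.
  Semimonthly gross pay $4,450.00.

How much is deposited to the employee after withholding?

$3,553.35

Wage Tax: taxable = $4,450.00
  $164.80 + 13.5% × ($4,450.00 − $1,600.00) = $164.80 + 13.5% × $2,850.00 = $549.55
Unemployment Insurance: 7.8% × $4,450.00 = $347.10
Total withheld: $549.55 + $347.10 = $896.65
Net pay: $4,450.00 − $896.65 = $3,553.35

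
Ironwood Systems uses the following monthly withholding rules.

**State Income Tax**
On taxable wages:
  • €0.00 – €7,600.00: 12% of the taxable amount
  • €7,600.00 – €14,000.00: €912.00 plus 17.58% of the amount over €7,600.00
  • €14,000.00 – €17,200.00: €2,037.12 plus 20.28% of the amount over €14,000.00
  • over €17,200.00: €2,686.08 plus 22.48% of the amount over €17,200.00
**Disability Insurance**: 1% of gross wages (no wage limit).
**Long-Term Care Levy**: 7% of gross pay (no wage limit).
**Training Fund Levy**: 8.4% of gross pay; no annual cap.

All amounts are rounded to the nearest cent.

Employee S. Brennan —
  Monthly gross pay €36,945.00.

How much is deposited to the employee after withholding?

State Income Tax: taxable = €36,945.00
  €2,686.08 + 22.48% × (€36,945.00 − €17,200.00) = €2,686.08 + 22.48% × €19,745.00 = €7,124.76
Disability Insurance: 1% × €36,945.00 = €369.45
Long-Term Care Levy: 7% × €36,945.00 = €2,586.15
Training Fund Levy: 8.4% × €36,945.00 = €3,103.38
Total withheld: €7,124.76 + €369.45 + €2,586.15 + €3,103.38 = €13,183.74
Net pay: €36,945.00 − €13,183.74 = €23,761.26

€23,761.26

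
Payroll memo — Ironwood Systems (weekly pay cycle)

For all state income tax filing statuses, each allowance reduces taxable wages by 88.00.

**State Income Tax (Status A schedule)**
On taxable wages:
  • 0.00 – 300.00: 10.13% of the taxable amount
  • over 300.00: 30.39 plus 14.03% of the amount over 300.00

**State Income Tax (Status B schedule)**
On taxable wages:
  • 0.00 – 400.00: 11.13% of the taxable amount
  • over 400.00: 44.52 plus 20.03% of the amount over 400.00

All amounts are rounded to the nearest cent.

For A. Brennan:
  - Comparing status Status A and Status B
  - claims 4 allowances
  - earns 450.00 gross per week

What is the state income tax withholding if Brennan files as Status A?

9.93

State Income Tax (Status A): taxable = 450.00 − 4×88.00 = 98.00
  10.13% × 98.00 = 9.93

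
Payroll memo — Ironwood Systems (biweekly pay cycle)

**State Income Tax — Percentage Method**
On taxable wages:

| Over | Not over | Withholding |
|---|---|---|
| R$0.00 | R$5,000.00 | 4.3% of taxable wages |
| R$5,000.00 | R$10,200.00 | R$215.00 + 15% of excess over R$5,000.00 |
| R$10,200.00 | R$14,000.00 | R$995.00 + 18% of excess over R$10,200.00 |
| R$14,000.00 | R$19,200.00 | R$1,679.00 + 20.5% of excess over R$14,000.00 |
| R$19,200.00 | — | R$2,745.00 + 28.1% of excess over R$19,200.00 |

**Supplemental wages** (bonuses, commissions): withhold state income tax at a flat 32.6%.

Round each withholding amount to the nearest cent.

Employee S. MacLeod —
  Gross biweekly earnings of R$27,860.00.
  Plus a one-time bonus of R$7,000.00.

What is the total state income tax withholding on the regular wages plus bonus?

R$7,460.46

State Income Tax: taxable = R$27,860.00
  R$2,745.00 + 28.1% × (R$27,860.00 − R$19,200.00) = R$2,745.00 + 28.1% × R$8,660.00 = R$5,178.46
Supplemental (32.6% flat on bonus): 32.6% × R$7,000.00 = R$2,282.00
Total state income tax: R$5,178.46 + R$2,282.00 = R$7,460.46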